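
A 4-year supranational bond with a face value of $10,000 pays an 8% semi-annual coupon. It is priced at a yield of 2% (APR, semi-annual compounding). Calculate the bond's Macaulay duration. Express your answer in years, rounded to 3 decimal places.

3.558 years

Periodic yield y = 0.01. Discount each cash flow and weight by its period:
  t   CF        PV=CF/(1+0.01)^t    t·PV
  1       400.00       396.0396       396.0396
  2       400.00       392.1184       784.2368
  3       400.00       388.2361     1,164.7082
  4       400.00       384.3921     1,537.5686
  5       400.00       380.5863     1,902.9314
  6       400.00       376.8181     2,260.9086
  7       400.00       373.0872     2,611.6106
  8    10,400.00     9,604.2255    76,833.8041
  Σ                 12,295.5033    87,491.8078
Price P = Σ PV = 12,295.5033.
Macaulay duration = Σ(t·PV) / P = 87,491.8078 / 12,295.5033 = 7.11576 half-year periods.
In years: 7.11576 / 2 = 3.55788 years.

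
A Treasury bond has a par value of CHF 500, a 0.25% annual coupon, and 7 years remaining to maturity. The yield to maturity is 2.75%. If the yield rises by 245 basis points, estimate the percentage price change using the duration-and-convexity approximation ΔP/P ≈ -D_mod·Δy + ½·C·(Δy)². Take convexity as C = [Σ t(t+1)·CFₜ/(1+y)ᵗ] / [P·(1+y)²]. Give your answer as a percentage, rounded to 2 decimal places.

-14.98%

With y = 0.0275:
  t   CF        PV=CF/(1+0.0275)^t    t·PV        t(t+1)·PV
  1         1.25         1.2165         1.2165           2.4331
  2         1.25         1.1840         2.3680           7.1039
  3         1.25         1.1523         3.4569          13.8276
  4         1.25         1.1215         4.4858          22.4291
  5         1.25         1.0914         5.4572          32.7433
  6         1.25         1.0622         6.3734          44.6137
  7       501.25       414.5544     2,901.8811      23,215.0487
  Σ                    421.3824     2,925.2389      23,338.1994
P = 421.3824; D_Mac = 6.94201 yrs; D_mod = 6.75621 yrs; C = 52.45988.
Duration effect: -6.75621 × (+0.0245) = -0.165527
Convexity effect: 0.5 × 52.45988 × (0.0245)² = +0.0157445
ΔP/P ≈ -0.165527 + 0.0157445 = -0.149783 = -14.9783%.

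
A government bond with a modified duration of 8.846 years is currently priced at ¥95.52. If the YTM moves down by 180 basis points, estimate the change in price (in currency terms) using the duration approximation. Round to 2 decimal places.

+¥15.21

Duration approximation: ΔP/P ≈ -D_mod · Δy = -8.846 × (-0.018) = +0.159228.
ΔP ≈ 95.52 × (+0.159228) = +15.20945856.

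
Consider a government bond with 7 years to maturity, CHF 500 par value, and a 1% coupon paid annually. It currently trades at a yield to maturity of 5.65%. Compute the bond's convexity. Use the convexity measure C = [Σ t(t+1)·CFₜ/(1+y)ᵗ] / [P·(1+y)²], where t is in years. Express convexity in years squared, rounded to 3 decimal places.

47.838

With y = 0.0565:
  t   CF        PV=CF/(1+0.0565)^t    t·PV        t(t+1)·PV
  1         5.00         4.7326         4.7326           9.4652
  2         5.00         4.4795         8.9590          26.8771
  3         5.00         4.2400        12.7199          50.8795
  4         5.00         4.0132        16.0528          80.2642
  5         5.00         3.7986        18.9930         113.9577
  6         5.00         3.5954        21.5727         151.0088
  7       505.00       343.7201     2,406.0404      19,248.3229
  Σ                    368.5794     2,489.0704      19,680.7754
P = 368.5794.
Convexity = Σ t(t+1)·PV / [P·(1+y)²] = 19,680.7754 / (368.5794 × 1.116192) = 47.83791.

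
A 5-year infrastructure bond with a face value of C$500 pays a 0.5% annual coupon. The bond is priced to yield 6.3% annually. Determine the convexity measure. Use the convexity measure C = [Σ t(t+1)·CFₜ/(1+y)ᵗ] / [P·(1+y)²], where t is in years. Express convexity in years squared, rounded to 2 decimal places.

26.14

With y = 0.063:
  t   CF        PV=CF/(1+0.063)^t    t·PV        t(t+1)·PV
  1         2.50         2.3518         2.3518           4.7037
  2         2.50         2.2125         4.4249          13.2747
  3         2.50         2.0813         6.2440          24.9759
  4         2.50         1.9580         7.8319          39.1595
  5       502.50       370.2284     1,851.1421      11,106.8523
  Σ                    378.8320     1,871.9947      11,188.9661
P = 378.8320.
Convexity = Σ t(t+1)·PV / [P·(1+y)²] = 11,188.9661 / (378.8320 × 1.129969) = 26.13827.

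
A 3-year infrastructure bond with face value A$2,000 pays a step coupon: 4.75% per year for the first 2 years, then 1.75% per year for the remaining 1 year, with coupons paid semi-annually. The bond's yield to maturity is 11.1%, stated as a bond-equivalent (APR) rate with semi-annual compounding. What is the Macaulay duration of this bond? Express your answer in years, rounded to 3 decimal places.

Periodic yield y = 0.0555. Discount each cash flow and weight by its period:
  t   CF        PV=CF/(1+0.0555)^t    t·PV
  1        47.50        45.0024        45.0024
  2        47.50        42.6361        85.2721
  3        47.50        40.3942       121.1826
  4        47.50        38.2702       153.0808
  5        17.50        13.3582        66.7908
  6     2,017.50     1,459.0296     8,754.1779
  Σ                  1,638.6906     9,225.5066
Price P = Σ PV = 1,638.6906.
Macaulay duration = Σ(t·PV) / P = 9,225.5066 / 1,638.6906 = 5.62980 half-year periods.
In years: 5.62980 / 2 = 2.81490 years.

2.815 years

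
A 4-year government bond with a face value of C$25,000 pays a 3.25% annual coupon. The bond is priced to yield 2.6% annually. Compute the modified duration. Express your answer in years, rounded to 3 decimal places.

Periodic yield y = 0.026. First find Macaulay duration:
  t   CF        PV=CF/(1+0.026)^t    t·PV
  1       812.50       791.9103       791.9103
  2       812.50       771.8424     1,543.6849
  3       812.50       752.2831     2,256.8492
  4    25,812.50    23,293.8152    93,175.2608
  Σ                 25,609.8510    97,767.7052
P = 25,609.8510; Macaulay duration = 97,767.7052 / 25,609.8510 = 3.81758 years.
Modified duration = D_Mac / (1 + y) = 3.81758 / 1.026 = 3.72084 years.

3.721 years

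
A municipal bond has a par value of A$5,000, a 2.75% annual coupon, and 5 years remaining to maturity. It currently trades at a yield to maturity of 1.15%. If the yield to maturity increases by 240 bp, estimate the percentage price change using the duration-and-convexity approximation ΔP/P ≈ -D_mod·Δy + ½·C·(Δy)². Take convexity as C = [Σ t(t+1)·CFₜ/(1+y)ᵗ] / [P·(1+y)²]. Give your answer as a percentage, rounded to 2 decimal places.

-10.48%

With y = 0.0115:
  t   CF        PV=CF/(1+0.0115)^t    t·PV        t(t+1)·PV
  1       137.50       135.9367       135.9367         271.8735
  2       137.50       134.3912       268.7825         806.3474
  3       137.50       132.8633       398.5899       1,594.3596
  4       137.50       131.3527       525.4110       2,627.0549
  5     5,137.50     4,852.0180    24,260.0898     145,560.5387
  Σ                  5,386.5620    25,588.8098     150,860.1740
P = 5,386.5620; D_Mac = 4.75049 yrs; D_mod = 4.69648 yrs; C = 27.37355.
Duration effect: -4.69648 × (+0.024) = -0.112716
Convexity effect: 0.5 × 27.37355 × (0.024)² = +0.0078836
ΔP/P ≈ -0.112716 + 0.0078836 = -0.104832 = -10.4832%.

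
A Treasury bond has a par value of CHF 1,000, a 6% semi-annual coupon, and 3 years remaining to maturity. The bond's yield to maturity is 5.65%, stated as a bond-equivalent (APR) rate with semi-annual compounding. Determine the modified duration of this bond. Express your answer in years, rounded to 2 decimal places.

2.71 years

Periodic yield y = 0.02825. First find Macaulay duration:
  t   CF        PV=CF/(1+0.02825)^t    t·PV
  1        30.00        29.1758        29.1758
  2        30.00        28.3742        56.7484
  3        30.00        27.5947        82.7840
  4        30.00        26.8365       107.3461
  5        30.00        26.0992       130.4961
  6     1,030.00       871.4549     5,228.7294
  Σ                  1,009.5353     5,635.2799
P = 1,009.5353; Macaulay duration = 5,635.2799 / 1,009.5353 = 5.58205 half-year periods = 2.79103 years.
Modified duration = D_Mac / (1 + y) = 2.79103 / 1.02825 = 2.71435 years.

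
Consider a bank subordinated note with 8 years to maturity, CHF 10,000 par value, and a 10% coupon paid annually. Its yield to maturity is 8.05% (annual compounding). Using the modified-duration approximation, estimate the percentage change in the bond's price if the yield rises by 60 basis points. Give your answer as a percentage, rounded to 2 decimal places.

Periodic yield y = 0.0805. Modified duration first:
  t   CF        PV=CF/(1+0.0805)^t    t·PV
  1     1,000.00       925.4975       925.4975
  2     1,000.00       856.5455     1,713.0911
  3     1,000.00       792.7307     2,378.1921
  4     1,000.00       733.6703     2,934.6810
  5     1,000.00       679.0100     3,395.0498
  6     1,000.00       628.4220     3,770.5319
  7     1,000.00       581.6030     4,071.2207
  8    11,000.00     5,920.9926    47,367.9405
  Σ                 11,118.4714    66,556.2046
P = 11,118.4714; D_Mac = 5.98609 yrs; D_mod = 5.98609/(1+0.0805) = 5.54011 yrs.
ΔP/P ≈ -D_mod · Δy = -5.54011 × (+0.006) = -0.033241 = -3.3241%.

-3.32%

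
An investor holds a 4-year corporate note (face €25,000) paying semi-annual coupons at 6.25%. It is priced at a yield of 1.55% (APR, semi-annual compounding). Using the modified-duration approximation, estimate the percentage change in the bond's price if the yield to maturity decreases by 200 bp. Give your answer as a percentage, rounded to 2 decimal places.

+7.22%

Periodic yield y = 0.00775. Modified duration first:
  t   CF        PV=CF/(1+0.00775)^t    t·PV
  1       781.25       775.2419       775.2419
  2       781.25       769.2800     1,538.5599
  3       781.25       763.3639     2,290.0917
  4       781.25       757.4933     3,029.9733
  5       781.25       751.6679     3,758.3394
  6       781.25       745.8873     4,475.3236
  7       781.25       740.1511     5,181.0576
  8    25,781.25    24,237.1480   193,897.1844
  Σ                 29,540.2333   214,945.7717
P = 29,540.2333; D_Mac = 7.27637 half-year periods = 3.63819 yrs; D_mod = 3.63819/(1+0.00775) = 3.61021 yrs.
ΔP/P ≈ -D_mod · Δy = -3.61021 × (-0.02) = +0.072204 = +7.2204%.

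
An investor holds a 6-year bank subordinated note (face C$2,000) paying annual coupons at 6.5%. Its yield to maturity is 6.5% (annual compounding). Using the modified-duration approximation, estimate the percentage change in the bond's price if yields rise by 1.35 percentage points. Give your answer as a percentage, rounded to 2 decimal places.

Periodic yield y = 0.065. Modified duration first:
  t   CF        PV=CF/(1+0.065)^t    t·PV
  1       130.00       122.0657       122.0657
  2       130.00       114.6157       229.2314
  3       130.00       107.6204       322.8611
  4       130.00       101.0520       404.2080
  5       130.00        94.8845       474.4225
  6     2,130.00     1,459.7617     8,758.5700
  Σ                  2,000.0000    10,311.3589
P = 2,000.0000; D_Mac = 5.15568 yrs; D_mod = 5.15568/(1+0.065) = 4.84101 yrs.
ΔP/P ≈ -D_mod · Δy = -4.84101 × (+0.0135) = -0.065354 = -6.5354%.

-6.54%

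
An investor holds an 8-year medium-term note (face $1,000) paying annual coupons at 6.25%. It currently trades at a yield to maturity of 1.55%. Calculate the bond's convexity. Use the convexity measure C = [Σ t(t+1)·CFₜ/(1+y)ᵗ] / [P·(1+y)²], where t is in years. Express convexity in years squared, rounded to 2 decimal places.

55.48

With y = 0.0155:
  t   CF        PV=CF/(1+0.0155)^t    t·PV        t(t+1)·PV
  1        62.50        61.5460        61.5460         123.0921
  2        62.50        60.6066       121.2133         363.6398
  3        62.50        59.6816       179.0447         716.1788
  4        62.50        58.7706       235.0825       1,175.4125
  5        62.50        57.8736       289.3679       1,736.2075
  6        62.50        56.9902       341.9414       2,393.5899
  7        62.50        56.1204       392.8426       3,142.7407
  8     1,062.50       939.4843     7,515.8742      67,642.8680
  Σ                  1,351.0733     9,136.9127      77,293.7293
P = 1,351.0733.
Convexity = Σ t(t+1)·PV / [P·(1+y)²] = 77,293.7293 / (1,351.0733 × 1.031240) = 55.47604.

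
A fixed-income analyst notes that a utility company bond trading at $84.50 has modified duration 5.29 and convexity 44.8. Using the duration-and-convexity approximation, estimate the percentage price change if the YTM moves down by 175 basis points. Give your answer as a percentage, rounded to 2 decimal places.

+9.94%

Duration effect: -D_mod·Δy = -5.29 × (-0.0175) = +0.092575
Convexity effect: ½·C·(Δy)² = 0.5 × 44.8 × (-0.0175)² = +0.0068600
ΔP/P ≈ +0.092575 + 0.0068600 = +0.099435
= +9.9435%.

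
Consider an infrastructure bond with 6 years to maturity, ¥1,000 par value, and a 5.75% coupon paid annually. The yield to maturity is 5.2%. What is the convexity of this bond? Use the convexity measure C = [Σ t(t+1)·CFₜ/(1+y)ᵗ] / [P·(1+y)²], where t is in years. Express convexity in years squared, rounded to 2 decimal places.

31.70

With y = 0.052:
  t   CF        PV=CF/(1+0.052)^t    t·PV        t(t+1)·PV
  1        57.50        54.6578        54.6578         109.3156
  2        57.50        51.9561       103.9122         311.7365
  3        57.50        49.3879       148.1637         592.6549
  4        57.50        46.9467       187.7867         938.9336
  5        57.50        44.6261       223.1306       1,338.7837
  6     1,057.50       780.1641     4,680.9843      32,766.8903
  Σ                  1,027.7386     5,398.6353      36,058.3145
P = 1,027.7386.
Convexity = Σ t(t+1)·PV / [P·(1+y)²] = 36,058.3145 / (1,027.7386 × 1.106704) = 31.70234.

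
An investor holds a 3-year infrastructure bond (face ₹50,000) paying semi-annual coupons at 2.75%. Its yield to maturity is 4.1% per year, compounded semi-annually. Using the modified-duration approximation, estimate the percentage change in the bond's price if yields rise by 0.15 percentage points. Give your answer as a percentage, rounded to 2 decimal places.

Periodic yield y = 0.0205. Modified duration first:
  t   CF        PV=CF/(1+0.0205)^t    t·PV
  1       687.50       673.6894       673.6894
  2       687.50       660.1562     1,320.3123
  3       687.50       646.8948     1,940.6845
  4       687.50       633.8999     2,535.5995
  5       687.50       621.1660     3,105.8299
  6    50,687.50    44,876.8967   269,261.3802
  Σ                 48,112.7029   278,837.4957
P = 48,112.7029; D_Mac = 5.79551 half-year periods = 2.89775 yrs; D_mod = 2.89775/(1+0.0205) = 2.83954 yrs.
ΔP/P ≈ -D_mod · Δy = -2.83954 × (+0.0015) = -0.004259 = -0.4259%.

-0.43%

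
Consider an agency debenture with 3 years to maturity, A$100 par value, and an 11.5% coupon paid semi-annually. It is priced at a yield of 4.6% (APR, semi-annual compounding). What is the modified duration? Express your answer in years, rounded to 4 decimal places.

Periodic yield y = 0.023. First find Macaulay duration:
  t   CF        PV=CF/(1+0.023)^t    t·PV
  1         5.75         5.6207         5.6207
  2         5.75         5.4944        10.9887
  3         5.75         5.3708        16.1125
  4         5.75         5.2501        21.0003
  5         5.75         5.1320        25.6602
  6       105.75        92.2628       553.5767
  Σ                    119.1308       632.9591
P = 119.1308; Macaulay duration = 632.9591 / 119.1308 = 5.31314 half-year periods = 2.65657 years.
Modified duration = D_Mac / (1 + y) = 2.65657 / 1.023 = 2.59684 years.

2.5968 years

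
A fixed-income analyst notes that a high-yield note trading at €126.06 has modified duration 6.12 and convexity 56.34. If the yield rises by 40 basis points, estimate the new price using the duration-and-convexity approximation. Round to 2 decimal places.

Duration effect: -D_mod·Δy = -6.12 × (+0.004) = -0.024480
Convexity effect: ½·C·(Δy)² = 0.5 × 56.34 × (0.004)² = +0.00045072
ΔP/P ≈ -0.024480 + 0.00045072 = -0.02402928
New price ≈ 126.06 × (1 - 0.02402928) = 123.0308689632.

€123.03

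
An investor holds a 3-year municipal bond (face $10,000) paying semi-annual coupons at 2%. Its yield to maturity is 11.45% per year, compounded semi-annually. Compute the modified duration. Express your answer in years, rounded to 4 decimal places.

2.7560 years

Periodic yield y = 0.05725. First find Macaulay duration:
  t   CF        PV=CF/(1+0.05725)^t    t·PV
  1       100.00        94.5850        94.5850
  2       100.00        89.4632       178.9265
  3       100.00        84.6188       253.8564
  4       100.00        80.0367       320.1468
  5       100.00        75.7027       378.5136
  6    10,100.00     7,231.9466    43,391.6796
  Σ                  7,656.3531    44,617.7080
P = 7,656.3531; Macaulay duration = 44,617.7080 / 7,656.3531 = 5.82754 half-year periods = 2.91377 years.
Modified duration = D_Mac / (1 + y) = 2.91377 / 1.05725 = 2.75599 years.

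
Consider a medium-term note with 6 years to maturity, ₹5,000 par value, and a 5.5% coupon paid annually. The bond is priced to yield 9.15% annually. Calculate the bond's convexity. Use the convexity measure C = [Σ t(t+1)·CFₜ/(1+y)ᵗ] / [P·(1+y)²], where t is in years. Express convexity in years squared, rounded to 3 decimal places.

With y = 0.0915:
  t   CF        PV=CF/(1+0.0915)^t    t·PV        t(t+1)·PV
  1       275.00       251.9469       251.9469         503.8937
  2       275.00       230.8263       461.6525       1,384.9576
  3       275.00       211.4762       634.4286       2,537.7143
  4       275.00       193.7482       774.9929       3,874.9645
  5       275.00       177.5064       887.5320       5,325.1917
  6     5,275.00     3,119.4643    18,716.7860     131,017.5018
  Σ                  4,184.9683    21,727.3388     144,644.2235
P = 4,184.9683.
Convexity = Σ t(t+1)·PV / [P·(1+y)²] = 144,644.2235 / (4,184.9683 × 1.191372) = 29.01092.

29.011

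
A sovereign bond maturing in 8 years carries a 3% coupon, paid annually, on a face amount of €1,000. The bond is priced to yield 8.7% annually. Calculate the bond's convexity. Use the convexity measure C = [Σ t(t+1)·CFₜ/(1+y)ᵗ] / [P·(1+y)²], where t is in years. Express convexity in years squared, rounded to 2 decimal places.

51.28

With y = 0.087:
  t   CF        PV=CF/(1+0.087)^t    t·PV        t(t+1)·PV
  1        30.00        27.5989        27.5989          55.1978
  2        30.00        25.3900        50.7799         152.3398
  3        30.00        23.3578        70.0735         280.2940
  4        30.00        21.4884        85.9534         429.7670
  5        30.00        19.7685        98.8425         593.0548
  6        30.00        18.1863       109.1177         763.8240
  7        30.00        16.7307       117.1150         936.9199
  8     1,030.00       528.4463     4,227.5705      38,048.1345
  Σ                    680.9669     4,787.0514      41,259.5318
P = 680.9669.
Convexity = Σ t(t+1)·PV / [P·(1+y)²] = 41,259.5318 / (680.9669 × 1.181569) = 51.27896.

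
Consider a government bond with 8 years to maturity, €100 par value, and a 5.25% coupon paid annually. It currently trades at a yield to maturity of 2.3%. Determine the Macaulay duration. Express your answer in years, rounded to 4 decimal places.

6.8675 years

Periodic yield y = 0.023. Discount each cash flow and weight by its year:
  t   CF        PV=CF/(1+0.023)^t    t·PV
  1         5.25         5.1320         5.1320
  2         5.25         5.0166        10.0332
  3         5.25         4.9038        14.7114
  4         5.25         4.7935        19.1742
  5         5.25         4.6858        23.4289
  6         5.25         4.5804        27.4825
  7         5.25         4.4774        31.3421
  8       105.25        87.7439       701.9514
  Σ                    121.3334       833.2555
Price P = Σ PV = 121.3334.
Macaulay duration = Σ(t·PV) / P = 833.2555 / 121.3334 = 6.86748 years.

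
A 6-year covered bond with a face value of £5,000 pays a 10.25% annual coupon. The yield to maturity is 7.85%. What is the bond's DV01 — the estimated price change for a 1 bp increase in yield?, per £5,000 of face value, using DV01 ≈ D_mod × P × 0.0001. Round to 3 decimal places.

£2.491

Periodic yield y = 0.0785.
  t   CF        PV=CF/(1+0.0785)^t    t·PV
  1       512.50       475.1970       475.1970
  2       512.50       440.6092       881.2184
  3       512.50       408.5389     1,225.6167
  4       512.50       378.8029     1,515.2115
  5       512.50       351.2312     1,756.1561
  6     5,512.50     3,502.8997    21,017.3984
  Σ                  5,557.2790    26,870.7982
P = 5,557.2790; D_Mac = 4.83524 yrs; D_mod = 4.48330 yrs.
DV01 ≈ 4.48330 × 5,557.2790 × 0.0001 = 2.491497.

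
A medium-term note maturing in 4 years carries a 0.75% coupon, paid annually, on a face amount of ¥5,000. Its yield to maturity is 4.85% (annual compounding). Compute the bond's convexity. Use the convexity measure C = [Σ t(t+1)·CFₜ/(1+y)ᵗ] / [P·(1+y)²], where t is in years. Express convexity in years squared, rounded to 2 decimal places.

With y = 0.0485:
  t   CF        PV=CF/(1+0.0485)^t    t·PV        t(t+1)·PV
  1        37.50        35.7654        35.7654          71.5308
  2        37.50        34.1110        68.2220         204.6660
  3        37.50        32.5331        97.5994         390.3977
  4     5,037.50     4,168.1306    16,672.5225      83,362.6123
  Σ                  4,270.5401    16,874.1093      84,029.2067
P = 4,270.5401.
Convexity = Σ t(t+1)·PV / [P·(1+y)²] = 84,029.2067 / (4,270.5401 × 1.099352) = 17.89825.

17.90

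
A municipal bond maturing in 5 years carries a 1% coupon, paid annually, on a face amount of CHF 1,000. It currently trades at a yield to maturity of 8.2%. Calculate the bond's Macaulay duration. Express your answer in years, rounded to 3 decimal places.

4.880 years

Periodic yield y = 0.082. Discount each cash flow and weight by its year:
  t   CF        PV=CF/(1+0.082)^t    t·PV
  1        10.00         9.2421         9.2421
  2        10.00         8.5417        17.0834
  3        10.00         7.8944        23.6832
  4        10.00         7.2961        29.1844
  5     1,010.00       681.0595     3,405.2976
  Σ                    714.0339     3,484.4908
Price P = Σ PV = 714.0339.
Macaulay duration = Σ(t·PV) / P = 3,484.4908 / 714.0339 = 4.88001 years.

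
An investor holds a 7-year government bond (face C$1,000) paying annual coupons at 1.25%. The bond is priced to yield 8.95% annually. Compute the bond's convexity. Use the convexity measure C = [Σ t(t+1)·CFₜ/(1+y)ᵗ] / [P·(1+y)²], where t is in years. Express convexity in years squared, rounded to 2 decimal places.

44.14

With y = 0.0895:
  t   CF        PV=CF/(1+0.0895)^t    t·PV        t(t+1)·PV
  1        12.50        11.4732        11.4732          22.9463
  2        12.50        10.5307        21.0613          63.1840
  3        12.50         9.6656        28.9968         115.9871
  4        12.50         8.8716        35.4863         177.4316
  5        12.50         8.1428        40.7140         244.2840
  6        12.50         7.4739        44.8433         313.9033
  7     1,012.50       555.6539     3,889.5775      31,116.6200
  Σ                    611.8116     4,072.1524      32,054.3564
P = 611.8116.
Convexity = Σ t(t+1)·PV / [P·(1+y)²] = 32,054.3564 / (611.8116 × 1.187010) = 44.13823.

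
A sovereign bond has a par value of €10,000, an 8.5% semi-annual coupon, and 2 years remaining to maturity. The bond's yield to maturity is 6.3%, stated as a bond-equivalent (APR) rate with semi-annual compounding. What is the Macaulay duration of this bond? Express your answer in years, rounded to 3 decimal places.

Periodic yield y = 0.0315. Discount each cash flow and weight by its period:
  t   CF        PV=CF/(1+0.0315)^t    t·PV
  1       425.00       412.0213       412.0213
  2       425.00       399.4390       798.8780
  3       425.00       387.2409     1,161.7227
  4    10,425.00     9,208.7172    36,834.8687
  Σ                 10,407.4184    39,207.4907
Price P = Σ PV = 10,407.4184.
Macaulay duration = Σ(t·PV) / P = 39,207.4907 / 10,407.4184 = 3.76726 half-year periods.
In years: 3.76726 / 2 = 1.88363 years.

1.884 years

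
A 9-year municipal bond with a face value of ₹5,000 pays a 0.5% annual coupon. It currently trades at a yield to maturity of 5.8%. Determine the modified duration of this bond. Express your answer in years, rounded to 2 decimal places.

8.28 years

Periodic yield y = 0.058. First find Macaulay duration:
  t   CF        PV=CF/(1+0.058)^t    t·PV
  1        25.00        23.6295        23.6295
  2        25.00        22.3341        44.6682
  3        25.00        21.1097        63.3292
  4        25.00        19.9525        79.8100
  5        25.00        18.8587        94.2935
  6        25.00        17.8249       106.9491
  7        25.00        16.8477       117.9338
  8        25.00        15.9241       127.3927
  9     5,025.00     3,025.2764    27,227.4874
  Σ                  3,181.7576    27,885.4936
P = 3,181.7576; Macaulay duration = 27,885.4936 / 3,181.7576 = 8.76418 years.
Modified duration = D_Mac / (1 + y) = 8.76418 / 1.058 = 8.28372 years.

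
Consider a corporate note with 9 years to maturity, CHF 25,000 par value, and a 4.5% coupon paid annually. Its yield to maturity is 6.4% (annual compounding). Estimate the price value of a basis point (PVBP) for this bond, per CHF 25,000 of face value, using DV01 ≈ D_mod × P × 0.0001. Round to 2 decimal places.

Periodic yield y = 0.064.
  t   CF        PV=CF/(1+0.064)^t    t·PV
  1     1,125.00     1,057.3308     1,057.3308
  2     1,125.00       993.7320     1,987.4640
  3     1,125.00       933.9586     2,801.8759
  4     1,125.00       877.7807     3,511.1227
  5     1,125.00       824.9818     4,124.9091
  6     1,125.00       775.3589     4,652.1532
  7     1,125.00       728.7207     5,101.0451
  8     1,125.00       684.8879     5,479.1033
  9    26,125.00    14,947.9504   134,531.5534
  Σ                 21,824.7018   163,246.5575
P = 21,824.7018; D_Mac = 7.47990 yrs; D_mod = 7.02998 yrs.
DV01 ≈ 7.02998 × 21,824.7018 × 0.0001 = 15.342722.

CHF 15.34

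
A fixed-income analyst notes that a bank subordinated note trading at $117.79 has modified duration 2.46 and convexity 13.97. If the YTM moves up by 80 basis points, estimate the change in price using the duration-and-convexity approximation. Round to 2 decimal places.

Duration effect: -D_mod·Δy = -2.46 × (+0.008) = -0.019680
Convexity effect: ½·C·(Δy)² = 0.5 × 13.97 × (0.008)² = +0.00044704
ΔP/P ≈ -0.019680 + 0.00044704 = -0.01923296
ΔP ≈ 117.79 × (-0.01923296) = -2.2654503584.

-$2.27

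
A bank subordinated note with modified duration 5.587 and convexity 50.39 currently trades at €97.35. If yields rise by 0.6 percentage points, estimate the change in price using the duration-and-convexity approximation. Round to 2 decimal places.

Duration effect: -D_mod·Δy = -5.587 × (+0.006) = -0.033522
Convexity effect: ½·C·(Δy)² = 0.5 × 50.39 × (0.006)² = +0.00090702
ΔP/P ≈ -0.033522 + 0.00090702 = -0.03261498
ΔP ≈ 97.35 × (-0.03261498) = -3.175068303.

-€3.18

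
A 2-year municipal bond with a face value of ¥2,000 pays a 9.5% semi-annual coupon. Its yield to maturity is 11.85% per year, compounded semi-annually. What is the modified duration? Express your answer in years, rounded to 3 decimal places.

1.761 years

Periodic yield y = 0.05925. First find Macaulay duration:
  t   CF        PV=CF/(1+0.05925)^t    t·PV
  1        95.00        89.6861        89.6861
  2        95.00        84.6694       169.3389
  3        95.00        79.9334       239.8001
  4     2,095.00     1,664.1411     6,656.5642
  Σ                  1,918.4300     7,155.3894
P = 1,918.4300; Macaulay duration = 7,155.3894 / 1,918.4300 = 3.72982 half-year periods = 1.86491 years.
Modified duration = D_Mac / (1 + y) = 1.86491 / 1.05925 = 1.76059 years.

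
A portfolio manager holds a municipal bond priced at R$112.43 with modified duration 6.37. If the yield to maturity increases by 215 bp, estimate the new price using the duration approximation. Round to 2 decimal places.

R$97.03

Duration approximation: ΔP/P ≈ -D_mod · Δy = -6.37 × (+0.0215) = -0.136955.
New price ≈ 112.43 × (1 - 0.136955) = 97.03214935.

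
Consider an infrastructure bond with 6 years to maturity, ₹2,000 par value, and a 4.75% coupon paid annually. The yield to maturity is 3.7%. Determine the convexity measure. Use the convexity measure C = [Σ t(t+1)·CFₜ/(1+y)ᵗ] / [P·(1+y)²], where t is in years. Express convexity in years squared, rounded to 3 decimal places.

33.701

With y = 0.037:
  t   CF        PV=CF/(1+0.037)^t    t·PV        t(t+1)·PV
  1        95.00        91.6104        91.6104         183.2208
  2        95.00        88.3418       176.6835         530.0506
  3        95.00        85.1897       255.5692       1,022.2770
  4        95.00        82.1502       328.6008       1,643.0038
  5        95.00        79.2191       396.0954       2,376.5726
  6     2,095.00     1,684.6570    10,107.9420      70,755.5937
  Σ                  2,111.1682    11,356.5013      76,510.7185
P = 2,111.1682.
Convexity = Σ t(t+1)·PV / [P·(1+y)²] = 76,510.7185 / (2,111.1682 × 1.075369) = 33.70093.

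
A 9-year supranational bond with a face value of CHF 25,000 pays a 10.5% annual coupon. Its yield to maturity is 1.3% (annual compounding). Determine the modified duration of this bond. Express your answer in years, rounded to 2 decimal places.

6.87 years

Periodic yield y = 0.013. First find Macaulay duration:
  t   CF        PV=CF/(1+0.013)^t    t·PV
  1     2,625.00     2,591.3129     2,591.3129
  2     2,625.00     2,558.0582     5,116.1164
  3     2,625.00     2,525.2302     7,575.6905
  4     2,625.00     2,492.8235     9,971.2939
  5     2,625.00     2,460.8327    12,304.1633
  6     2,625.00     2,429.2524    14,575.5142
  7     2,625.00     2,398.0774    16,786.5416
  8     2,625.00     2,367.3024    18,938.4195
  9    27,625.00    24,593.3267   221,339.9400
  Σ                 44,416.2163   309,198.9923
P = 44,416.2163; Macaulay duration = 309,198.9923 / 44,416.2163 = 6.96140 years.
Modified duration = D_Mac / (1 + y) = 6.96140 / 1.013 = 6.87206 years.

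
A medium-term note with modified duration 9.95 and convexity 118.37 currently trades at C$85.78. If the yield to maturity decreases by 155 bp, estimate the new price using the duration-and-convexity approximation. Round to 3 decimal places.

C$100.229

Duration effect: -D_mod·Δy = -9.95 × (-0.0155) = +0.154225
Convexity effect: ½·C·(Δy)² = 0.5 × 118.37 × (-0.0155)² = +0.01421919625
ΔP/P ≈ +0.154225 + 0.01421919625 = +0.16844419625
New price ≈ 85.78 × (1 + 0.16844419625) = 100.229143154325.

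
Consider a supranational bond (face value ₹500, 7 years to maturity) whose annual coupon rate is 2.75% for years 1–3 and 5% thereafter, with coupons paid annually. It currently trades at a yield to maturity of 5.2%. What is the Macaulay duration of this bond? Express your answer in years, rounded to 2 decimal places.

Periodic yield y = 0.052. Discount each cash flow and weight by its year:
  t   CF        PV=CF/(1+0.052)^t    t·PV
  1        13.75        13.0703        13.0703
  2        13.75        12.4243        24.8486
  3        13.75        11.8102        35.4305
  4        25.00        20.4116        81.6464
  5        25.00        19.4027        97.0133
  6        25.00        18.4436       110.6616
  7       525.00       368.1706     2,577.1943
  Σ                    463.7332     2,939.8649
Price P = Σ PV = 463.7332.
Macaulay duration = Σ(t·PV) / P = 2,939.8649 / 463.7332 = 6.33956 years.

6.34 years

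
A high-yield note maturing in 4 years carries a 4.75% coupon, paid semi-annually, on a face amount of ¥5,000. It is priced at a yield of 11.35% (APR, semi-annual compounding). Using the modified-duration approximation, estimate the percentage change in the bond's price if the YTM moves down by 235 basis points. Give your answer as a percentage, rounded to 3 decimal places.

Periodic yield y = 0.05675. Modified duration first:
  t   CF        PV=CF/(1+0.05675)^t    t·PV
  1       118.75       112.3728       112.3728
  2       118.75       106.3382       212.6763
  3       118.75       100.6275       301.8826
  4       118.75        95.2236       380.8944
  5       118.75        90.1099       450.5493
  6       118.75        85.2707       511.6245
  7       118.75        80.6915       564.8405
  8     5,118.75     3,291.4394    26,331.5154
  Σ                  3,962.0737    28,866.3559
P = 3,962.0737; D_Mac = 7.28567 half-year periods = 3.64283 yrs; D_mod = 3.64283/(1+0.05675) = 3.44721 yrs.
ΔP/P ≈ -D_mod · Δy = -3.44721 × (-0.0235) = +0.081009 = +8.1009%.

+8.101%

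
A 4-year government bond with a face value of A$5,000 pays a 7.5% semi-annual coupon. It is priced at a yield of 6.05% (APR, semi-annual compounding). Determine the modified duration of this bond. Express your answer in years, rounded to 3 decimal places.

Periodic yield y = 0.03025. First find Macaulay duration:
  t   CF        PV=CF/(1+0.03025)^t    t·PV
  1       187.50       181.9947       181.9947
  2       187.50       176.6510       353.3019
  3       187.50       171.4642       514.3925
  4       187.50       166.4297       665.7187
  5       187.50       161.5430       807.7150
  6       187.50       156.7998       940.7989
  7       187.50       152.1959     1,065.3712
  8     5,187.50     4,087.1175    32,696.9401
  Σ                  5,254.1957    37,226.2330
P = 5,254.1957; Macaulay duration = 37,226.2330 / 5,254.1957 = 7.08505 half-year periods = 3.54252 years.
Modified duration = D_Mac / (1 + y) = 3.54252 / 1.03025 = 3.43851 years.

3.439 years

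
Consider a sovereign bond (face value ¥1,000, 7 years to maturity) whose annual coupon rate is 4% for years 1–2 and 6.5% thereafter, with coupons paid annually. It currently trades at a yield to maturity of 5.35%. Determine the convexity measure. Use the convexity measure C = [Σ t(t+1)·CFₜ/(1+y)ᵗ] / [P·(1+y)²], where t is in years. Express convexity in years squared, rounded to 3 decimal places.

41.472

With y = 0.0535:
  t   CF        PV=CF/(1+0.0535)^t    t·PV        t(t+1)·PV
  1        40.00        37.9687        37.9687          75.9374
  2        40.00        36.0405        72.0810         216.2431
  3        65.00        55.5917       166.7750         667.1001
  4        65.00        52.7686       211.0742       1,055.3711
  5        65.00        50.0888       250.4440       1,502.6641
  6        65.00        47.5451       285.2708       1,996.8958
  7     1,065.00       739.4483     5,176.1383      41,409.1061
  Σ                  1,019.4517     6,199.7520      46,923.3175
P = 1,019.4517.
Convexity = Σ t(t+1)·PV / [P·(1+y)²] = 46,923.3175 / (1,019.4517 × 1.109862) = 41.47181.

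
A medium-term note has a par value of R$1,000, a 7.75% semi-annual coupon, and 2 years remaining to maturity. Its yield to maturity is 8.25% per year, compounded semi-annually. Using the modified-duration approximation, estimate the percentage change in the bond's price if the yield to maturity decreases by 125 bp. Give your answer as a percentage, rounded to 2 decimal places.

+2.27%

Periodic yield y = 0.04125. Modified duration first:
  t   CF        PV=CF/(1+0.04125)^t    t·PV
  1        38.75        37.2149        37.2149
  2        38.75        35.7406        71.4812
  3        38.75        34.3247       102.9741
  4     1,038.75       883.6718     3,534.6871
  Σ                    990.9519     3,746.3572
P = 990.9519; D_Mac = 3.78056 half-year periods = 1.89028 yrs; D_mod = 1.89028/(1+0.04125) = 1.81540 yrs.
ΔP/P ≈ -D_mod · Δy = -1.81540 × (-0.0125) = +0.022692 = +2.2692%.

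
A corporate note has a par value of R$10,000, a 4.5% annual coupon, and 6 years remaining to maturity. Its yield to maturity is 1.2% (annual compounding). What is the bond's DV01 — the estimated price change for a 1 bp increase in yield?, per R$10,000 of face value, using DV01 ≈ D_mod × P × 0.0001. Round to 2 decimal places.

Periodic yield y = 0.012.
  t   CF        PV=CF/(1+0.012)^t    t·PV
  1       450.00       444.6640       444.6640
  2       450.00       439.3913       878.7827
  3       450.00       434.1812     1,302.5435
  4       450.00       429.0328     1,716.1311
  5       450.00       423.9454     2,119.7271
  6    10,450.00     9,728.2162    58,369.2974
  Σ                 11,899.4310    64,831.1458
P = 11,899.4310; D_Mac = 5.44826 yrs; D_mod = 5.38365 yrs.
DV01 ≈ 5.38365 × 11,899.4310 × 0.0001 = 6.406240.

R$6.41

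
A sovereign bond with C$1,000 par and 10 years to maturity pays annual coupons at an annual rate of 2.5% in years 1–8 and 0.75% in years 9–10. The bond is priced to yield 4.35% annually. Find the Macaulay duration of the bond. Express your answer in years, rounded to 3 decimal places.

8.849 years

Periodic yield y = 0.0435. Discount each cash flow and weight by its year:
  t   CF        PV=CF/(1+0.0435)^t    t·PV
  1        25.00        23.9578        23.9578
  2        25.00        22.9591        45.9182
  3        25.00        22.0020        66.0061
  4        25.00        21.0848        84.3393
  5        25.00        20.2059       101.0294
  6        25.00        19.3636       116.1814
  7        25.00        18.5564       129.8945
  8        25.00        17.7828       142.2625
  9         7.50         5.1125        46.0121
  10    1,007.50       658.1434     6,581.4339
  Σ                    829.1683     7,337.0352
Price P = Σ PV = 829.1683.
Macaulay duration = Σ(t·PV) / P = 7,337.0352 / 829.1683 = 8.84867 years.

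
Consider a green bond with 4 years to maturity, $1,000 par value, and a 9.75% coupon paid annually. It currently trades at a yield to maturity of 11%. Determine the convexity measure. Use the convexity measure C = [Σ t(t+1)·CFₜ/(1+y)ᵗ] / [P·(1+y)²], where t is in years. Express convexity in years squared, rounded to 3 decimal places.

13.480

With y = 0.11:
  t   CF        PV=CF/(1+0.11)^t    t·PV        t(t+1)·PV
  1        97.50        87.8378        87.8378         175.6757
  2        97.50        79.1332       158.2664         474.7991
  3        97.50        71.2912       213.8735         855.4939
  4     1,097.50       722.9572     2,891.8290      14,459.1449
  Σ                    961.2194     3,351.8067      15,965.1136
P = 961.2194.
Convexity = Σ t(t+1)·PV / [P·(1+y)²] = 15,965.1136 / (961.2194 × 1.232100) = 13.48042.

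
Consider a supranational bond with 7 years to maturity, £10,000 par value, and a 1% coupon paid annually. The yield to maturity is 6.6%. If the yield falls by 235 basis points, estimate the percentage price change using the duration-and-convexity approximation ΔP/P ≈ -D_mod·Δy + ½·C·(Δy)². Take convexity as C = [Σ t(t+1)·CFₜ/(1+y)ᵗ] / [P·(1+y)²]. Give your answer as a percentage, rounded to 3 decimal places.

+16.162%

With y = 0.066:
  t   CF        PV=CF/(1+0.066)^t    t·PV        t(t+1)·PV
  1       100.00        93.8086        93.8086         187.6173
  2       100.00        88.0006       176.0012         528.0035
  3       100.00        82.5521       247.6564         990.6258
  4       100.00        77.4410       309.7642       1,548.8208
  5       100.00        72.6464       363.2319       2,179.3914
  6       100.00        68.1486       408.8914       2,862.2401
  7    10,100.00     6,456.8536    45,197.9754     361,583.8028
  Σ                  6,939.4510    46,797.3291     369,880.5017
P = 6,939.4510; D_Mac = 6.74366 yrs; D_mod = 6.32614 yrs; C = 46.90530.
Duration effect: -6.32614 × (-0.0235) = +0.148664
Convexity effect: 0.5 × 46.90530 × (-0.0235)² = +0.0129517
ΔP/P ≈ +0.148664 + 0.0129517 = +0.161616 = +16.1616%.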